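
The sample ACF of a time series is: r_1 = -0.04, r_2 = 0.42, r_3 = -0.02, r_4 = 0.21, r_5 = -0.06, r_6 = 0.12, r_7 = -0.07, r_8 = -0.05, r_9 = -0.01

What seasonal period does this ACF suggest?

The largest autocorrelation is r_2 = 0.42, with a weaker echo at lag 4 (0.21); the remaining lags stay at or below 0.12.
The dominant spike at lag 2 indicates a seasonal period of 2.

2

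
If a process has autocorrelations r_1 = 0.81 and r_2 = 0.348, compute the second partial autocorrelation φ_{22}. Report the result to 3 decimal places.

φ_{22} = (r_2 − r_1²) / (1 − r_1²)
r_1² = (0.81)² = 0.6561
Numerator = 0.348 − 0.6561 = -0.3081; denominator = 1 − 0.6561 = 0.3439
φ_{22} = -0.3081 / 0.3439 = -0.896

-0.896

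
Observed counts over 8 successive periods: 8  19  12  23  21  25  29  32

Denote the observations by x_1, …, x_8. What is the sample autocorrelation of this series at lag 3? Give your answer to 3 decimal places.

Mean x̄ = (8 + 19 + 12 + 23 + 21 + 25 + 29 + 32)/8 = 21.1250
Deviations from mean: -13.1250, -2.1250, -9.1250, 1.8750, -0.1250, 3.8750, 7.8750, 10.8750
Numerator Σ_{t=1}^{5}(x_t−x̄)(x_{t+3}−x̄) = -46.2969
Denominator Σ(x_t−x̄)² = 458.8750
r_3 = -46.2969 / 458.8750 = -0.101

-0.101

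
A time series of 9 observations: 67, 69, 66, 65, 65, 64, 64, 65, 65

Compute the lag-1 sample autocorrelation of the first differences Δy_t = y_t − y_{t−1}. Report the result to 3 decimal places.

-0.262

First differences Δy: 2, -3, -1, 0, -1, 0, 1, 0
Mean of differences = -0.2500
Numerator Σ(Δy_t−Δȳ)(Δy_{t+1}−Δȳ) = -4.0625
Denominator Σ(Δy_t−Δȳ)² = 15.5000
r_1(Δy) = -4.0625 / 15.5000 = -0.262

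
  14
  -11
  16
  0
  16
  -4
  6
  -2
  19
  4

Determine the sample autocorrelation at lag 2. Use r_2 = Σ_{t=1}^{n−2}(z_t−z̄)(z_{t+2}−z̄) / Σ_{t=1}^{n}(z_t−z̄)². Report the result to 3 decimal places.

Mean z̄ = (14 − 11 + 16 + 0 + 16 − 4 + 6 − 2 + 19 + 4)/10 = 5.8000
Numerator Σ_{t=1}^{8}(z_t−z̄)(z_{t+2}−z̄) = 437.1200
Denominator Σ(z_t−z̄)² = 925.6000
r_2 = 437.1200 / 925.6000 = 0.472

0.472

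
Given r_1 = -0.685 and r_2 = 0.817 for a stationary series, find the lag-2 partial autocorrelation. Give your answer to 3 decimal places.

0.655

φ_{22} = (r_2 − r_1²) / (1 − r_1²)
r_1² = (-0.685)² = 0.469225
Numerator = 0.817 − 0.4692 = 0.3478; denominator = 1 − 0.4692 = 0.5308
φ_{22} = 0.3478 / 0.5308 = 0.655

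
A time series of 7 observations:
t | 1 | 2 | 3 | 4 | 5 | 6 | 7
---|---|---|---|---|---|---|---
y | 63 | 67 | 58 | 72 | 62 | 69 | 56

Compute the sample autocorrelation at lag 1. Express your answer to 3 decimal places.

Mean ȳ = (63 + 67 + 58 + 72 + 62 + 69 + 56)/7 = 63.8571
Σ(y_t−ȳ)(y_{t+1}−ȳ) = (-2.6939) + (-18.4082) + (-47.6939) + (-15.1224) + (-9.5510) + (-40.4082) = -133.8776
Denominator Σ(y_t−ȳ)² = 202.8571
r_1 = -133.8776 / 202.8571 = -0.660

-0.660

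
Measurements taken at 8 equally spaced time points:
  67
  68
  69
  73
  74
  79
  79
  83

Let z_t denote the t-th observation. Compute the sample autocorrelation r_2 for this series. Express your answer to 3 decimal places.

0.335

Mean z̄ = (67 + 68 + 69 + 73 + 74 + 79 + 79 + 83)/8 = 74.0000
Numerator Σ_{t=1}^{6}(z_t−z̄)(z_{t+2}−z̄) = 81.0000
Denominator Σ(z_t−z̄)² = 242.0000
r_2 = 81.0000 / 242.0000 = 0.335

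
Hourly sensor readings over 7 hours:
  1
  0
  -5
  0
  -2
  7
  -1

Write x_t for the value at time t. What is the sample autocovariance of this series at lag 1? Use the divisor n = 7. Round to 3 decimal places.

-3.000

Mean x̄ = (1 + 0 − 5 + 0 − 2 + 7 − 1)/7 = 0.0000
Σ_{t=1}^{6}(x_t−x̄)(x_{t+1}−x̄) = -21.0000
γ_1 = -21.0000 / 7 = -3.000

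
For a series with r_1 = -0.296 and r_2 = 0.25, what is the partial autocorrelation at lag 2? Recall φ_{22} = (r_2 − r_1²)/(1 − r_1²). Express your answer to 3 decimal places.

φ_{22} = (r_2 − r_1²) / (1 − r_1²)
r_1² = (-0.296)² = 0.087616
Numerator = 0.25 − 0.0876 = 0.1624; denominator = 1 − 0.0876 = 0.9124
φ_{22} = 0.1624 / 0.9124 = 0.178

0.178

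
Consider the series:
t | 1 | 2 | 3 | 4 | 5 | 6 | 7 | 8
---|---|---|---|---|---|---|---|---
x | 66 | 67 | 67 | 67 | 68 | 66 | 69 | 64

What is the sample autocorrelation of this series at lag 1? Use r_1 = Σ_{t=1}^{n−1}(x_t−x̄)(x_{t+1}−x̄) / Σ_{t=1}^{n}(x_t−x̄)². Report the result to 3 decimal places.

Mean x̄ = (66 + 67 + 67 + 67 + 68 + 66 + 69 + 64)/8 = 66.7500
Deviations from mean: -0.7500, 0.2500, 0.2500, 0.2500, 1.2500, -0.7500, 2.2500, -2.7500
Σ(x_t−x̄)(x_{t+1}−x̄) = (-0.1875) + (0.0625) + (0.0625) + (0.3125) + (-0.9375) + (-1.6875) + (-6.1875) = -8.5625
Denominator Σ(x_t−x̄)² = 15.5000
r_1 = -8.5625 / 15.5000 = -0.552

-0.552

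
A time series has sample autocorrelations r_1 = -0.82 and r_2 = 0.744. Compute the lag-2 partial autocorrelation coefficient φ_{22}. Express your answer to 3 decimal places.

φ_{22} = (r_2 − r_1²) / (1 − r_1²)
r_1² = (-0.82)² = 0.6724
Numerator = 0.744 − 0.6724 = 0.0716; denominator = 1 − 0.6724 = 0.3276
φ_{22} = 0.0716 / 0.3276 = 0.219

0.219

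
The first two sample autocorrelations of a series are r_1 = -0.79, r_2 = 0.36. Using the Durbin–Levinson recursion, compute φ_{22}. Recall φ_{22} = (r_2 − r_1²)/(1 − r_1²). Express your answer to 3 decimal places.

-0.703

φ_{22} = (r_2 − r_1²) / (1 − r_1²)
r_1² = (-0.79)² = 0.6241
Numerator = 0.36 − 0.6241 = -0.2641; denominator = 1 − 0.6241 = 0.3759
φ_{22} = -0.2641 / 0.3759 = -0.703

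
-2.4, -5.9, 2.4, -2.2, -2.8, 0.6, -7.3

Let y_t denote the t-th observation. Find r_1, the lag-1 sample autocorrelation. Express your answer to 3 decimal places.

Mean ȳ = (-2.4 − 5.9 + 2.4 − 2.2 − 2.8 + 0.6 − 7.3)/7 = -2.5143
Deviations from mean: 0.1143, -3.3857, 4.9143, 0.3143, -0.2857, 3.1143, -4.7857
Σ(y_t−ȳ)(y_{t+1}−ȳ) = (-0.3869) + (-16.6384) + (1.5445) + (-0.0898) + (-0.8898) + (-14.9041) = -31.3645
Denominator Σ(y_t−ȳ)² = 68.4086
r_1 = -31.3645 / 68.4086 = -0.458

-0.458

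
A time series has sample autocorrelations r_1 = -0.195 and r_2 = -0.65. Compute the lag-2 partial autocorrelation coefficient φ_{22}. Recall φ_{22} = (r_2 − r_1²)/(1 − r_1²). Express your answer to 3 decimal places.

-0.715

φ_{22} = (r_2 − r_1²) / (1 − r_1²)
r_1² = (-0.195)² = 0.038025
Numerator = -0.65 − 0.0380 = -0.6880; denominator = 1 − 0.0380 = 0.9620
φ_{22} = -0.6880 / 0.9620 = -0.715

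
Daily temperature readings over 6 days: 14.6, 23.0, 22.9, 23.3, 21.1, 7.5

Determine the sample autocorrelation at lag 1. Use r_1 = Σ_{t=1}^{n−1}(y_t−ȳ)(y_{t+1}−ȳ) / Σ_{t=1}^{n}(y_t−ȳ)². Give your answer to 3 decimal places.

Mean ȳ = (14.6 + 23.0 + 22.9 + 23.3 + 21.1 + 7.5)/6 = 18.7333
Deviations from mean: -4.1333, 4.2667, 4.1667, 4.5667, 2.3667, -11.2333
Σ(y_t−ȳ)(y_{t+1}−ȳ) = (-17.6356) + (17.7778) + (19.0278) + (10.8078) + (-26.5856) = 3.3922
Denominator Σ(y_t−ȳ)² = 205.2933
r_1 = 3.3922 / 205.2933 = 0.017

0.017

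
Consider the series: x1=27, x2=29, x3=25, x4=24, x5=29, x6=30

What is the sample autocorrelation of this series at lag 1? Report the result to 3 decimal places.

0.076

Mean x̄ = (27 + 29 + 25 + 24 + 29 + 30)/6 = 27.3333
Σ(x_t−x̄)(x_{t+1}−x̄) = (-0.5556) + (-3.8889) + (7.7778) + (-5.5556) + (4.4444) = 2.2222
Denominator Σ(x_t−x̄)² = 29.3333
r_1 = 2.2222 / 29.3333 = 0.076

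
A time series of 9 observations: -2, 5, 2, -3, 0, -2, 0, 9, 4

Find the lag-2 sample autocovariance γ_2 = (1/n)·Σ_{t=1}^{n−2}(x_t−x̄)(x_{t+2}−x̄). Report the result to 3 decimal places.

Mean x̄ = (-2 + 5 + 2 − 3 + 0 − 2 + 0 + 9 + 4)/9 = 1.4444
Σ_{t=1}^{7}(x_t−x̄)(x_{t+2}−x̄) = -30.8395
γ_2 = -30.8395 / 9 = -3.427

-3.427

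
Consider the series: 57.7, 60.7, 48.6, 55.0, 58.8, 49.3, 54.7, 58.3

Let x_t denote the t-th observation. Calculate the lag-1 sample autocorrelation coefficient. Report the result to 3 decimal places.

-0.299

Mean x̄ = (57.7 + 60.7 + 48.6 + 55.0 + 58.8 + 49.3 + 54.7 + 58.3)/8 = 55.3875
Deviations from mean: 2.3125, 5.3125, -6.7875, -0.3875, 3.4125, -6.0875, -0.6875, 2.9125
Σ(x_t−x̄)(x_{t+1}−x̄) = (12.2852) + (-36.0586) + (2.6302) + (-1.3223) + (-20.7736) + (4.1852) + (-2.0023) = -41.0564
Denominator Σ(x_t−x̄)² = 137.4488
r_1 = -41.0564 / 137.4488 = -0.299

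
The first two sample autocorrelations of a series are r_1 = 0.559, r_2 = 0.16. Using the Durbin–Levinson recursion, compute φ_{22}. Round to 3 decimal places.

-0.222

φ_{22} = (r_2 − r_1²) / (1 − r_1²)
r_1² = (0.559)² = 0.312481
Numerator = 0.16 − 0.3125 = -0.1525; denominator = 1 − 0.3125 = 0.6875
φ_{22} = -0.1525 / 0.6875 = -0.222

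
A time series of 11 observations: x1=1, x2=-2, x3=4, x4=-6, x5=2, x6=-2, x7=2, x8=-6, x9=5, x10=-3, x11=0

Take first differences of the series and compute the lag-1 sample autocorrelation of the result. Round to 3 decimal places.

-0.878

First differences Δx: -3, 6, -10, 8, -4, 4, -8, 11, -8, 3
Mean of differences = -0.1000
Numerator Σ(Δx_t−Δx̄)(Δx_{t+1}−Δx̄) = -438.1100
Denominator Σ(Δx_t−Δx̄)² = 498.9000
r_1(Δx) = -438.1100 / 498.9000 = -0.878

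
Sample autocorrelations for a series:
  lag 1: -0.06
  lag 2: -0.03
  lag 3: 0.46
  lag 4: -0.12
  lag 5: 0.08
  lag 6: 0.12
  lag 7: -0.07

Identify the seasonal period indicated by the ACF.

The largest autocorrelation is r_3 = 0.46; the remaining lags stay at or below 0.12.
The dominant spike at lag 3 indicates a seasonal period of 3.

3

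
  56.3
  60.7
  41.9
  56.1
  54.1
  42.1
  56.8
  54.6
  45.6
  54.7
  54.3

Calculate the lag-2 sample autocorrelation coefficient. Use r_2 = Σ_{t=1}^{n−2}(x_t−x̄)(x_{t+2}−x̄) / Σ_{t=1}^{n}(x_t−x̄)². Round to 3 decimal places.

Mean x̄ = (56.3 + 60.7 + 41.9 + 56.1 + 54.1 + 42.1 + 56.8 + 54.6 + 45.6 + 54.7 + 54.3)/11 = 52.4727
Numerator Σ_{t=1}^{9}(x_t−x̄)(x_{t+2}−x̄) = -118.0360
Denominator Σ(x_t−x̄)² = 396.3018
r_2 = -118.0360 / 396.3018 = -0.298

-0.298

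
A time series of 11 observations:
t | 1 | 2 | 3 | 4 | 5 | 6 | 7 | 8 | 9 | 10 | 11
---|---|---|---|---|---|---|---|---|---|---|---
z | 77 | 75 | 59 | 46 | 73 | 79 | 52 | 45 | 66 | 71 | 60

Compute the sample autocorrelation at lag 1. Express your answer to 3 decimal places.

0.096

Mean z̄ = (77 + 75 + 59 + 46 + 73 + 79 + 52 + 45 + 66 + 71 + 60)/11 = 63.9091
Numerator Σ_{t=1}^{10}(z_t−z̄)(z_{t+1}−z̄) = 146.0826
Denominator Σ(z_t−z̄)² = 1518.9091
r_1 = 146.0826 / 1518.9091 = 0.096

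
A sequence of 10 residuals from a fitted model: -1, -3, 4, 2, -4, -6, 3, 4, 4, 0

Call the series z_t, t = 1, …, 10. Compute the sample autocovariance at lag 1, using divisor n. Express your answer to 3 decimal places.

2.371

Mean z̄ = (-1 − 3 + 4 + 2 − 4 − 6 + 3 + 4 + 4 + 0)/10 = 0.3000
Σ_{t=1}^{9}(z_t−z̄)(z_{t+1}−z̄) = 23.7100
γ_1 = 23.7100 / 10 = 2.371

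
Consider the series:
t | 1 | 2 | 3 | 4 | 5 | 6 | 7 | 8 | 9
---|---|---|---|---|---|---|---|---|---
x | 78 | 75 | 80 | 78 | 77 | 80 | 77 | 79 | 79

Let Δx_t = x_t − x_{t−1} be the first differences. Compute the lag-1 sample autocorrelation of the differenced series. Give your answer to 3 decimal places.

First differences Δx: -3, 5, -2, -1, 3, -3, 2, 0
Mean of differences = 0.1250
Numerator Σ(Δx_t−Δx̄)(Δx_{t+1}−Δx̄) = -41.5156
Denominator Σ(Δx_t−Δx̄)² = 60.8750
r_1(Δx) = -41.5156 / 60.8750 = -0.682

-0.682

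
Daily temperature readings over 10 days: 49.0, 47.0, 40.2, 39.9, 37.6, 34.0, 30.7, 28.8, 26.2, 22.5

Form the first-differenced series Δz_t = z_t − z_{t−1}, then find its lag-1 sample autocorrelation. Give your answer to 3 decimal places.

-0.494

First differences Δz: -2.0, -6.8, -0.3, -2.3, -3.6, -3.3, -1.9, -2.6, -3.7
Mean of differences = -2.9444
Numerator Σ(Δz_t−Δz̄)(Δz_{t+1}−Δz̄) = -12.5942
Denominator Σ(Δz_t−Δz̄)² = 25.5022
r_1(Δz) = -12.5942 / 25.5022 = -0.494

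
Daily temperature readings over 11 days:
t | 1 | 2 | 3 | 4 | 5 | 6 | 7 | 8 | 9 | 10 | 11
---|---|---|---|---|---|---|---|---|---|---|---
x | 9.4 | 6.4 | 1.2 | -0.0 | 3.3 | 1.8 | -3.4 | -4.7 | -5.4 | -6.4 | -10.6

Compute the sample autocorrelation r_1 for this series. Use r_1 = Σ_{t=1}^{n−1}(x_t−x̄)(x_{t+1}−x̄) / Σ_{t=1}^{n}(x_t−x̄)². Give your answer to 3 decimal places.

Mean x̄ = (9.4 + 6.4 + 1.2 − 0.0 + 3.3 + 1.8 − 3.4 − 4.7 − 5.4 − 6.4 − 10.6)/11 = -0.7636
Numerator Σ_{t=1}^{10}(x_t−x̄)(x_{t+1}−x̄) = 205.3387
Denominator Σ(x_t−x̄)² = 354.6055
r_1 = 205.3387 / 354.6055 = 0.579

0.579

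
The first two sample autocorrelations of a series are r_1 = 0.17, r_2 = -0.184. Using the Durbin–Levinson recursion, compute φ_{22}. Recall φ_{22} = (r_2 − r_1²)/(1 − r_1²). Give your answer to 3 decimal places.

-0.219

φ_{22} = (r_2 − r_1²) / (1 − r_1²)
r_1² = (0.17)² = 0.0289
Numerator = -0.184 − 0.0289 = -0.2129; denominator = 1 − 0.0289 = 0.9711
φ_{22} = -0.2129 / 0.9711 = -0.219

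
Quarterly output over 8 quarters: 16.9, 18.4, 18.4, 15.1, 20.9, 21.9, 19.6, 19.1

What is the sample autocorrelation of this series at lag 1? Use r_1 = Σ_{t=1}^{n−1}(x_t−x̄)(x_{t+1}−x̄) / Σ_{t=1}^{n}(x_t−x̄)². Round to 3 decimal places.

0.120

Mean x̄ = (16.9 + 18.4 + 18.4 + 15.1 + 20.9 + 21.9 + 19.6 + 19.1)/8 = 18.7875
Σ(x_t−x̄)(x_{t+1}−x̄) = (0.7314) + (0.1502) + (1.4289) + (-7.7898) + (6.5752) + (2.5289) + (0.2539) = 3.8786
Denominator Σ(x_t−x̄)² = 32.3688
r_1 = 3.8786 / 32.3688 = 0.120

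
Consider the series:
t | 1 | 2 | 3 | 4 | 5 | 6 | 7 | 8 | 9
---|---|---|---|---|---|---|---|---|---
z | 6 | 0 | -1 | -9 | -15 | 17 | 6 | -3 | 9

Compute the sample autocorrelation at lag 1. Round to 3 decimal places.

-0.067

Mean z̄ = (6 + 0 − 1 − 9 − 15 + 17 + 6 − 3 + 9)/9 = 1.1111
Numerator Σ_{t=1}^{8}(z_t−z̄)(z_{t+1}−z̄) = -49.6790
Denominator Σ(z_t−z̄)² = 746.8889
r_1 = -49.6790 / 746.8889 = -0.067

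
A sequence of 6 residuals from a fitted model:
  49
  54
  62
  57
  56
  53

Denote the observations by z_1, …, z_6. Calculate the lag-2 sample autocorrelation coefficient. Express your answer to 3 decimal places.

Mean z̄ = (49 + 54 + 62 + 57 + 56 + 53)/6 = 55.1667
Deviations from mean: -6.1667, -1.1667, 6.8333, 1.8333, 0.8333, -2.1667
Numerator Σ_{t=1}^{4}(z_t−z̄)(z_{t+2}−z̄) = -42.5556
Denominator Σ(z_t−z̄)² = 94.8333
r_2 = -42.5556 / 94.8333 = -0.449

-0.449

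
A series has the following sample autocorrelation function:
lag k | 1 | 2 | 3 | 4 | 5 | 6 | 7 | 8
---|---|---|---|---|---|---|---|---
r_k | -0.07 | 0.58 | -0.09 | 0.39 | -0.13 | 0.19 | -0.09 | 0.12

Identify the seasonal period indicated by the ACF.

2

The largest autocorrelation is r_2 = 0.58, with weaker echoes at lags 4 (0.39) and 6 (0.19); the remaining lags stay at or below 0.12.
The dominant spike at lag 2 indicates a seasonal period of 2.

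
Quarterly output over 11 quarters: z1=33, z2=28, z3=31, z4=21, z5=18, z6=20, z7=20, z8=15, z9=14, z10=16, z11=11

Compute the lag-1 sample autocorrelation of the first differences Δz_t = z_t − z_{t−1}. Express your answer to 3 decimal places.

-0.386

First differences Δz: -5, 3, -10, -3, 2, 0, -5, -1, 2, -5
Mean of differences = -2.2000
Numerator Σ(Δz_t−Δz̄)(Δz_{t+1}−Δz̄) = -59.2400
Denominator Σ(Δz_t−Δz̄)² = 153.6000
r_1(Δz) = -59.2400 / 153.6000 = -0.386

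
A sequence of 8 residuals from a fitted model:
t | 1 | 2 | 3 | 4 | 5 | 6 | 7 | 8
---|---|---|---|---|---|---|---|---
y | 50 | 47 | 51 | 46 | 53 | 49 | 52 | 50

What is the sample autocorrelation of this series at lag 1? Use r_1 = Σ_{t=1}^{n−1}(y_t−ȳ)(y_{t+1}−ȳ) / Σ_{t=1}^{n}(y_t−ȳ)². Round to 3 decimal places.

Mean ȳ = (50 + 47 + 51 + 46 + 53 + 49 + 52 + 50)/8 = 49.7500
Σ(y_t−ȳ)(y_{t+1}−ȳ) = (-0.6875) + (-3.4375) + (-4.6875) + (-12.1875) + (-2.4375) + (-1.6875) + (0.5625) = -24.5625
Denominator Σ(y_t−ȳ)² = 39.5000
r_1 = -24.5625 / 39.5000 = -0.622

-0.622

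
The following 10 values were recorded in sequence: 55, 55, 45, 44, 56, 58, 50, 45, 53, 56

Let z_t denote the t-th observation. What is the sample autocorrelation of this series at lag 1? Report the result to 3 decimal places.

0.127

Mean z̄ = (55 + 55 + 45 + 44 + 56 + 58 + 50 + 45 + 53 + 56)/10 = 51.7000
Numerator Σ_{t=1}^{9}(z_t−z̄)(z_{t+1}−z̄) = 31.9100
Denominator Σ(z_t−z̄)² = 252.1000
r_1 = 31.9100 / 252.1000 = 0.127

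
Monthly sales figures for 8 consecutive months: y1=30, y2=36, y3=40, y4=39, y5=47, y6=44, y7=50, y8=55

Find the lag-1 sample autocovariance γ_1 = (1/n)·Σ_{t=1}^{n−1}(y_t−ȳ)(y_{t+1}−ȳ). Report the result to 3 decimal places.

25.264

Mean ȳ = (30 + 36 + 40 + 39 + 47 + 44 + 50 + 55)/8 = 42.6250
Σ_{t=1}^{7}(y_t−ȳ)(y_{t+1}−ȳ) = 202.1094
γ_1 = 202.1094 / 8 = 25.264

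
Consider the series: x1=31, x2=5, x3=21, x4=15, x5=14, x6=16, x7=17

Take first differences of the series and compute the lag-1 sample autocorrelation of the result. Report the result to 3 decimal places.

-0.516

First differences Δx: -26, 16, -6, -1, 2, 1
Mean of differences = -2.3333
Numerator Σ(Δx_t−Δx̄)(Δx_{t+1}−Δx̄) = -485.7778
Denominator Σ(Δx_t−Δx̄)² = 941.3333
r_1(Δx) = -485.7778 / 941.3333 = -0.516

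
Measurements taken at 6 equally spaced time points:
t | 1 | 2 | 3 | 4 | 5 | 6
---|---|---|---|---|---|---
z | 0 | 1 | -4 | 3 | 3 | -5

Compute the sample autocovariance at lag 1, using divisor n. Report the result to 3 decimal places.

Mean z̄ = (0 + 1 − 4 + 3 + 3 − 5)/6 = -0.3333
Deviations: 0.3333, 1.3333, -3.6667, 3.3333, 3.3333, -4.6667
Σ_{t=1}^{5}(z_t−z̄)(z_{t+1}−z̄) = -21.1111
γ_1 = -21.1111 / 6 = -3.519

-3.519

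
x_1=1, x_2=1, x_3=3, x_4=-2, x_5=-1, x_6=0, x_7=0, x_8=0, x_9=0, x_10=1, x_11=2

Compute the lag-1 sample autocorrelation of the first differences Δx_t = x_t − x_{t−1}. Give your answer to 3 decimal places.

First differences Δx: 0, 2, -5, 1, 1, 0, 0, 0, 1, 1
Mean of differences = 0.1000
Numerator Σ(Δx_t−Δx̄)(Δx_{t+1}−Δx̄) = -13.0100
Denominator Σ(Δx_t−Δx̄)² = 32.9000
r_1(Δx) = -13.0100 / 32.9000 = -0.395

-0.395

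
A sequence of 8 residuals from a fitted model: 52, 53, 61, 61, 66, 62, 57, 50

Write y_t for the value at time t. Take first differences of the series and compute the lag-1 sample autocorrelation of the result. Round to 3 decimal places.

0.246

First differences Δy: 1, 8, 0, 5, -4, -5, -7
Mean of differences = -0.2857
Numerator Σ(Δy_t−Δȳ)(Δy_{t+1}−Δȳ) = 44.0612
Denominator Σ(Δy_t−Δȳ)² = 179.4286
r_1(Δy) = 44.0612 / 179.4286 = 0.246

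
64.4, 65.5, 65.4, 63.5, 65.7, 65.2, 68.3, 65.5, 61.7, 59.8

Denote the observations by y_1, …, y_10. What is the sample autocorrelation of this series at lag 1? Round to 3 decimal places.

0.326

Mean ȳ = (64.4 + 65.5 + 65.4 + 63.5 + 65.7 + 65.2 + 68.3 + 65.5 + 61.7 + 59.8)/10 = 64.5000
Numerator Σ_{t=1}^{9}(y_t−ȳ)(y_{t+1}−ȳ) = 16.3600
Denominator Σ(y_t−ȳ)² = 50.1200
r_1 = 16.3600 / 50.1200 = 0.326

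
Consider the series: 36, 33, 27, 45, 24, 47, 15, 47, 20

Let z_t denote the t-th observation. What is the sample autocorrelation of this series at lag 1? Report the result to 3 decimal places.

-0.858

Mean z̄ = (36 + 33 + 27 + 45 + 24 + 47 + 15 + 47 + 20)/9 = 32.6667
Numerator Σ_{t=1}^{8}(z_t−z̄)(z_{t+1}−z̄) = -989.7778
Denominator Σ(z_t−z̄)² = 1154.0000
r_1 = -989.7778 / 1154.0000 = -0.858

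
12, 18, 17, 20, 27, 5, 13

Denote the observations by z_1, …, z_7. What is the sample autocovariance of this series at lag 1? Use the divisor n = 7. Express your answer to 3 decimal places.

-6.571

Mean z̄ = (12 + 18 + 17 + 20 + 27 + 5 + 13)/7 = 16.0000
Σ_{t=1}^{6}(z_t−z̄)(z_{t+1}−z̄) = -46.0000
γ_1 = -46.0000 / 7 = -6.571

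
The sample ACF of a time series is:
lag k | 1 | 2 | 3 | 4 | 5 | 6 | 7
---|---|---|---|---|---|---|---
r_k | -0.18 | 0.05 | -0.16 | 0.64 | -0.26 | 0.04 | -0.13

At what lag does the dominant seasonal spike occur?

4

The largest autocorrelation is r_4 = 0.64; the remaining lags stay at or below 0.05.
The dominant spike at lag 4 indicates a seasonal period of 4.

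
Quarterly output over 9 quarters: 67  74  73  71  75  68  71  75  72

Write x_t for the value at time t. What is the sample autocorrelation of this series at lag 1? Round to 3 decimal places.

Mean x̄ = (67 + 74 + 73 + 71 + 75 + 68 + 71 + 75 + 72)/9 = 71.7778
Numerator Σ_{t=1}^{8}(x_t−x̄)(x_{t+1}−x̄) = -22.3827
Denominator Σ(x_t−x̄)² = 65.5556
r_1 = -22.3827 / 65.5556 = -0.341

-0.341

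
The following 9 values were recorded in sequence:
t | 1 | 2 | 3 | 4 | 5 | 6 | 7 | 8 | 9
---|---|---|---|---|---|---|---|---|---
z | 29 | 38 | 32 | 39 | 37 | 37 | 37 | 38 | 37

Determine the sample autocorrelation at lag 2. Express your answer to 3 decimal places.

0.430

Mean z̄ = (29 + 38 + 32 + 39 + 37 + 37 + 37 + 38 + 37)/9 = 36.0000
Numerator Σ_{t=1}^{7}(z_t−z̄)(z_{t+2}−z̄) = 37.0000
Denominator Σ(z_t−z̄)² = 86.0000
r_2 = 37.0000 / 86.0000 = 0.430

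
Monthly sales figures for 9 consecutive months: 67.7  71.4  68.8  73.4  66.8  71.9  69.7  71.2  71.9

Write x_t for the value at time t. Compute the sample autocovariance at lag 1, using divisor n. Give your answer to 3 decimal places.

Mean x̄ = (67.7 + 71.4 + 68.8 + 73.4 + 66.8 + 71.9 + 69.7 + 71.2 + 71.9)/9 = 70.3111
Σ_{t=1}^{8}(x_t−x̄)(x_{t+1}−x̄) = -25.6823
γ_1 = -25.6823 / 9 = -2.854

-2.854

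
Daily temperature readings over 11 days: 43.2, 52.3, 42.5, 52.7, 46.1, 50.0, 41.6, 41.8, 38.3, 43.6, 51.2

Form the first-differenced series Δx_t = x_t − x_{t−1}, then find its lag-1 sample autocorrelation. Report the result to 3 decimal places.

-0.574

First differences Δx: 9.1, -9.8, 10.2, -6.6, 3.9, -8.4, 0.2, -3.5, 5.3, 7.6
Mean of differences = 0.8000
Numerator Σ(Δx_t−Δx̄)(Δx_{t+1}−Δx̄) = -289.2900
Denominator Σ(Δx_t−Δx̄)² = 503.9600
r_1(Δx) = -289.2900 / 503.9600 = -0.574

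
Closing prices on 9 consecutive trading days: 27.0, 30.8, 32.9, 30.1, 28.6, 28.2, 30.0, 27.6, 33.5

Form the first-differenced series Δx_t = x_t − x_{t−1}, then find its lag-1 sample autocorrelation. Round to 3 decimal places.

First differences Δx: 3.8, 2.1, -2.8, -1.5, -0.4, 1.8, -2.4, 5.9
Mean of differences = 0.8125
Numerator Σ(Δx_t−Δx̄)(Δx_{t+1}−Δx̄) = -10.3602
Denominator Σ(Δx_t−Δx̄)² = 67.6288
r_1(Δx) = -10.3602 / 67.6288 = -0.153

-0.153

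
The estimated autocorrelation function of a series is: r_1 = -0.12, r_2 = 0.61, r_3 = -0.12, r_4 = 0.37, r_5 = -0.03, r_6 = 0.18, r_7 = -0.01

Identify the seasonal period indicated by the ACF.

The largest autocorrelation is r_2 = 0.61, with weaker echoes at lags 4 (0.37) and 6 (0.18); the remaining lags stay at or below -0.01.
The dominant spike at lag 2 indicates a seasonal period of 2.

2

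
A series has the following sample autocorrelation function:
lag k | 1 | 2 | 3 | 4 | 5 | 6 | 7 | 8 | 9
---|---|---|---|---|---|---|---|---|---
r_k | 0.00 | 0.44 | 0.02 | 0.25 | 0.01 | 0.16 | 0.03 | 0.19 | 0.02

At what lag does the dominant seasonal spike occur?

The largest autocorrelation is r_2 = 0.44, with weaker echoes at lags 4 (0.25), 6 (0.16) and 8 (0.19); the remaining lags stay at or below 0.03.
The dominant spike at lag 2 indicates a seasonal period of 2.

2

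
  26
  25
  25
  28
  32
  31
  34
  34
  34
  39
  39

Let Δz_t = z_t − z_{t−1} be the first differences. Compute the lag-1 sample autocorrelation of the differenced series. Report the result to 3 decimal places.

-0.338

First differences Δz: -1, 0, 3, 4, -1, 3, 0, 0, 5, 0
Mean of differences = 1.3000
Numerator Σ(Δz_t−Δz̄)(Δz_{t+1}−Δz̄) = -14.8900
Denominator Σ(Δz_t−Δz̄)² = 44.1000
r_1(Δz) = -14.8900 / 44.1000 = -0.338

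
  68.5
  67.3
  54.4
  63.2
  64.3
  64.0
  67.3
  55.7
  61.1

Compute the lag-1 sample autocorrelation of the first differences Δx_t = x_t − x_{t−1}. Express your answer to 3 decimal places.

First differences Δx: -1.2, -12.9, 8.8, 1.1, -0.3, 3.3, -11.6, 5.4
Mean of differences = -0.9250
Numerator Σ(Δx_t−Δx̄)(Δx_{t+1}−Δx̄) = -202.1856
Denominator Σ(Δx_t−Δx̄)² = 414.3550
r_1(Δx) = -202.1856 / 414.3550 = -0.488

-0.488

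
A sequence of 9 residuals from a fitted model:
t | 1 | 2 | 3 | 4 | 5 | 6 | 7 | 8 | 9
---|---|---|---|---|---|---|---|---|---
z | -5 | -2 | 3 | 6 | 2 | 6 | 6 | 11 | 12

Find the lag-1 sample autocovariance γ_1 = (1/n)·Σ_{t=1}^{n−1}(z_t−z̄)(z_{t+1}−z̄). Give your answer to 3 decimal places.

13.617

Mean z̄ = (-5 − 2 + 3 + 6 + 2 + 6 + 6 + 11 + 12)/9 = 4.3333
Σ_{t=1}^{8}(z_t−z̄)(z_{t+1}−z̄) = 122.5556
γ_1 = 122.5556 / 9 = 13.617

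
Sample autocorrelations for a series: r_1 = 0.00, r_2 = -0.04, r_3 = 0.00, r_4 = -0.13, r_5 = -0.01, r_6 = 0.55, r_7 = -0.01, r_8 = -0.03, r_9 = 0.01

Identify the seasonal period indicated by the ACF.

The largest autocorrelation is r_6 = 0.55; the remaining lags stay at or below 0.01.
The dominant spike at lag 6 indicates a seasonal period of 6.

6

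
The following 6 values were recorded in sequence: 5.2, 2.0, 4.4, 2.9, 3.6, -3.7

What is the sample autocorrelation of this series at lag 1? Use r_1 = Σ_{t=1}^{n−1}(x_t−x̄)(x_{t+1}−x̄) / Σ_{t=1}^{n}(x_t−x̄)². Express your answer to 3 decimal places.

Mean x̄ = (5.2 + 2.0 + 4.4 + 2.9 + 3.6 − 3.7)/6 = 2.4000
Σ(x_t−x̄)(x_{t+1}−x̄) = (-1.1200) + (-0.8000) + (1.0000) + (0.6000) + (-7.3200) = -7.6400
Denominator Σ(x_t−x̄)² = 50.9000
r_1 = -7.6400 / 50.9000 = -0.150

-0.150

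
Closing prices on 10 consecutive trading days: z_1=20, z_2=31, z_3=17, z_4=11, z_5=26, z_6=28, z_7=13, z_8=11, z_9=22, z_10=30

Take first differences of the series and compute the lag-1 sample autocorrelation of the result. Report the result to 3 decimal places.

-0.056

First differences Δz: 11, -14, -6, 15, 2, -15, -2, 11, 8
Mean of differences = 1.1111
Numerator Σ(Δz_t−Δz̄)(Δz_{t+1}−Δz̄) = -55.2346
Denominator Σ(Δz_t−Δz̄)² = 984.8889
r_1(Δz) = -55.2346 / 984.8889 = -0.056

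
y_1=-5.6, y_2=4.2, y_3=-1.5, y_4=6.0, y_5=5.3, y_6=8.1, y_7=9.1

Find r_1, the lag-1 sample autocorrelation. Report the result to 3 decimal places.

Mean ȳ = (-5.6 + 4.2 − 1.5 + 6.0 + 5.3 + 8.1 + 9.1)/7 = 3.6571
Deviations from mean: -9.2571, 0.5429, -5.1571, 2.3429, 1.6429, 4.4429, 5.4429
Σ(y_t−ȳ)(y_{t+1}−ȳ) = (-5.0253) + (-2.7996) + (-12.0824) + (3.8490) + (7.2990) + (24.1818) = 15.4224
Denominator Σ(y_t−ȳ)² = 170.1371
r_1 = 15.4224 / 170.1371 = 0.091

0.091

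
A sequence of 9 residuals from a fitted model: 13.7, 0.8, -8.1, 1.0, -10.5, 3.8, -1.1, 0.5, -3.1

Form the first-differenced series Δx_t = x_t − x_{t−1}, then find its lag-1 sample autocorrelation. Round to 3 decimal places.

-0.484

First differences Δx: -12.9, -8.9, 9.1, -11.5, 14.3, -4.9, 1.6, -3.6
Mean of differences = -2.1000
Numerator Σ(Δx_t−Δx̄)(Δx_{t+1}−Δx̄) = -323.9900
Denominator Σ(Δx_t−Δx̄)² = 669.4200
r_1(Δx) = -323.9900 / 669.4200 = -0.484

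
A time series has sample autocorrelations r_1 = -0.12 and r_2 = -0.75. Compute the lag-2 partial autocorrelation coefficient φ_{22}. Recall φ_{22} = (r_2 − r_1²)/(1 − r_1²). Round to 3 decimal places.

φ_{22} = (r_2 − r_1²) / (1 − r_1²)
r_1² = (-0.12)² = 0.0144
Numerator = -0.75 − 0.0144 = -0.7644; denominator = 1 − 0.0144 = 0.9856
φ_{22} = -0.7644 / 0.9856 = -0.776

-0.776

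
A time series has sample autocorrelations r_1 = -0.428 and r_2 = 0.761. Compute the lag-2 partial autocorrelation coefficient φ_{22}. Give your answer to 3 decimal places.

φ_{22} = (r_2 − r_1²) / (1 − r_1²)
r_1² = (-0.428)² = 0.183184
Numerator = 0.761 − 0.1832 = 0.5778; denominator = 1 − 0.1832 = 0.8168
φ_{22} = 0.5778 / 0.8168 = 0.707

0.707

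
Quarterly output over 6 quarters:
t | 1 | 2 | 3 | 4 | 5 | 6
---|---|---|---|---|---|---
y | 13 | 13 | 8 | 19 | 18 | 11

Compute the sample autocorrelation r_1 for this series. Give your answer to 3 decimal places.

-0.165

Mean ȳ = (13 + 13 + 8 + 19 + 18 + 11)/6 = 13.6667
Σ(y_t−ȳ)(y_{t+1}−ȳ) = (0.4444) + (3.7778) + (-30.2222) + (23.1111) + (-11.5556) = -14.4444
Denominator Σ(y_t−ȳ)² = 87.3333
r_1 = -14.4444 / 87.3333 = -0.165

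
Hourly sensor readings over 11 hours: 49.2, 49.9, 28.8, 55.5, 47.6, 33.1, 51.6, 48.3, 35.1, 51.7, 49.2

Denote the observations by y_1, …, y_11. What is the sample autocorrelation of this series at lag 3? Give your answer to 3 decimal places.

0.642

Mean ȳ = (49.2 + 49.9 + 28.8 + 55.5 + 47.6 + 33.1 + 51.6 + 48.3 + 35.1 + 51.7 + 49.2)/11 = 45.4545
Numerator Σ_{t=1}^{8}(y_t−ȳ)(y_{t+3}−ȳ) = 497.7247
Denominator Σ(y_t−ȳ)² = 775.4273
r_3 = 497.7247 / 775.4273 = 0.642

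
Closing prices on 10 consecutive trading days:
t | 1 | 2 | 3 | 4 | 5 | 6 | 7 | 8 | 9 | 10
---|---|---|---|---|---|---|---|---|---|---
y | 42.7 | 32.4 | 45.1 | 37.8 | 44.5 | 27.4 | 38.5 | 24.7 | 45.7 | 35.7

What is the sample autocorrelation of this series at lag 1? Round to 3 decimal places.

-0.552

Mean ȳ = (42.7 + 32.4 + 45.1 + 37.8 + 44.5 + 27.4 + 38.5 + 24.7 + 45.7 + 35.7)/10 = 37.4500
Numerator Σ_{t=1}^{9}(y_t−ȳ)(y_{t+1}−ȳ) = -274.4175
Denominator Σ(y_t−ȳ)² = 497.2050
r_1 = -274.4175 / 497.2050 = -0.552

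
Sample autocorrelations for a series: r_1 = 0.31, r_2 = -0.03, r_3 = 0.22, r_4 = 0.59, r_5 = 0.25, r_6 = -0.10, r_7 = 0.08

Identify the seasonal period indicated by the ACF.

The largest autocorrelation is r_4 = 0.59; the remaining lags stay at or below 0.31.
The dominant spike at lag 4 indicates a seasonal period of 4.

4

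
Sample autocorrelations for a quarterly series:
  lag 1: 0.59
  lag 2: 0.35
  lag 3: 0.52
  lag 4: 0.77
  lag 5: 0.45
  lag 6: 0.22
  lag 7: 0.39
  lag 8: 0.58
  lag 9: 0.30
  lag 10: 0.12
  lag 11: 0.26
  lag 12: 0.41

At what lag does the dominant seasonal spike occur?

The largest autocorrelation is r_4 = 0.77; the remaining lags stay at or below 0.59. The elevated value at lag 1 (0.59), dropping to 0.35 at lag 2, reflects decaying short-term dependence rather than seasonality.
The dominant spike at lag 4 indicates a seasonal period of 4.

4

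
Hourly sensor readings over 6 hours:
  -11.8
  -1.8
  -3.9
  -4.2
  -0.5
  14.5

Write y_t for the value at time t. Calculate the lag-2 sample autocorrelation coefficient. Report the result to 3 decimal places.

Mean ȳ = (-11.8 − 1.8 − 3.9 − 4.2 − 0.5 + 14.5)/6 = -1.2833
Σ(y_t−ȳ)(y_{t+2}−ȳ) = (27.5186) + (1.5069) + (-2.0497) + (-46.0347) = -19.0589
Denominator Σ(y_t−ȳ)² = 375.9483
r_2 = -19.0589 / 375.9483 = -0.051

-0.051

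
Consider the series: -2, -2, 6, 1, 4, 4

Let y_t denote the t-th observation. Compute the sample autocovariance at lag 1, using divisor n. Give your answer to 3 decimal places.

Mean ȳ = (-2 − 2 + 6 + 1 + 4 + 4)/6 = 1.8333
Σ_{t=1}^{5}(y_t−ȳ)(y_{t+1}−ȳ) = -1.8611
γ_1 = -1.8611 / 6 = -0.310

-0.310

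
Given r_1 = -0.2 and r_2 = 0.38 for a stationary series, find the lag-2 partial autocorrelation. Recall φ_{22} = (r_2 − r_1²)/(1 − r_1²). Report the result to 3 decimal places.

φ_{22} = (r_2 − r_1²) / (1 − r_1²)
r_1² = (-0.2)² = 0.04
Numerator = 0.38 − 0.0400 = 0.3400; denominator = 1 − 0.0400 = 0.9600
φ_{22} = 0.3400 / 0.9600 = 0.354

0.354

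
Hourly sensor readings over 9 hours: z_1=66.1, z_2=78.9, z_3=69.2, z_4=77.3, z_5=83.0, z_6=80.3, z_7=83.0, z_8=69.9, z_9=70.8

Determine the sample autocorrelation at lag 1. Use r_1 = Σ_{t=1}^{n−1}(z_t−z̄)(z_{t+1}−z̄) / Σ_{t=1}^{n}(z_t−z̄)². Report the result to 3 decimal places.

0.020

Mean z̄ = (66.1 + 78.9 + 69.2 + 77.3 + 83.0 + 80.3 + 83.0 + 69.9 + 70.8)/9 = 75.3889
Numerator Σ_{t=1}^{8}(z_t−z̄)(z_{t+1}−z̄) = 6.5432
Denominator Σ(z_t−z̄)² = 331.7289
r_1 = 6.5432 / 331.7289 = 0.020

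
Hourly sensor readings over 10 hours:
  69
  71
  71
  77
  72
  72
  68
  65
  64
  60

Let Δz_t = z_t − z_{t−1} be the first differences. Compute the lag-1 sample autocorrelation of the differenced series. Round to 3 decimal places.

First differences Δz: 2, 0, 6, -5, 0, -4, -3, -1, -4
Mean of differences = -1.0000
Numerator Σ(Δz_t−Δz̄)(Δz_{t+1}−Δz̄) = -19.0000
Denominator Σ(Δz_t−Δz̄)² = 98.0000
r_1(Δz) = -19.0000 / 98.0000 = -0.194

-0.194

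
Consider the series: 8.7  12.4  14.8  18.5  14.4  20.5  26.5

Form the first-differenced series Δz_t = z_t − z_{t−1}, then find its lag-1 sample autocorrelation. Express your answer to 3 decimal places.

First differences Δz: 3.7, 2.4, 3.7, -4.1, 6.1, 6.0
Mean of differences = 2.9667
Numerator Σ(Δz_t−Δz̄)(Δz_{t+1}−Δz̄) = -18.6511
Denominator Σ(Δz_t−Δz̄)² = 70.3533
r_1(Δz) = -18.6511 / 70.3533 = -0.265

-0.265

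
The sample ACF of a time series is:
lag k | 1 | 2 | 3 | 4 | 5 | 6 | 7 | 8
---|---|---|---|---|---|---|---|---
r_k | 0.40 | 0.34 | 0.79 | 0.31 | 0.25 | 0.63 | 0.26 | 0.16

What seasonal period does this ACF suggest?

3

The largest autocorrelation is r_3 = 0.79, with a weaker echo at lag 6 (0.63); the remaining lags stay at or below 0.40. The elevated value at lag 1 (0.40), dropping to 0.34 at lag 2, reflects decaying short-term dependence rather than seasonality.
The dominant spike at lag 3 indicates a seasonal period of 3.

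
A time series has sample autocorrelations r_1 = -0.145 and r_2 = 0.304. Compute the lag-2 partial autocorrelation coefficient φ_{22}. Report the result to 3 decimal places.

0.289

φ_{22} = (r_2 − r_1²) / (1 − r_1²)
r_1² = (-0.145)² = 0.021025
Numerator = 0.304 − 0.0210 = 0.2830; denominator = 1 − 0.0210 = 0.9790
φ_{22} = 0.2830 / 0.9790 = 0.289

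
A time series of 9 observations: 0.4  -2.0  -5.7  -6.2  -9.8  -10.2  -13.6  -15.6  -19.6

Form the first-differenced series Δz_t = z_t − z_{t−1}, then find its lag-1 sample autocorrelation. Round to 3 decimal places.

First differences Δz: -2.4, -3.7, -0.5, -3.6, -0.4, -3.4, -2.0, -4.0
Mean of differences = -2.5000
Numerator Σ(Δz_t−Δz̄)(Δz_{t+1}−Δz̄) = -10.1200
Denominator Σ(Δz_t−Δz̄)² = 14.3800
r_1(Δz) = -10.1200 / 14.3800 = -0.704

-0.704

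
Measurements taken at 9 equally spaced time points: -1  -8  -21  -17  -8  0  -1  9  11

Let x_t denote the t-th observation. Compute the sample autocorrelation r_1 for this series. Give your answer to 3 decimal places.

0.609

Mean x̄ = (-1 − 8 − 21 − 17 − 8 + 0 − 1 + 9 + 11)/9 = -4.0000
Numerator Σ_{t=1}^{8}(x_t−x̄)(x_{t+1}−x̄) = 559.0000
Denominator Σ(x_t−x̄)² = 918.0000
r_1 = 559.0000 / 918.0000 = 0.609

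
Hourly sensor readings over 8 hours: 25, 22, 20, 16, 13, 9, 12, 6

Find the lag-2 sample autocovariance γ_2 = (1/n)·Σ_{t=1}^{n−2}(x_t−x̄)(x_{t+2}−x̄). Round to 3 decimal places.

12.684

Mean x̄ = (25 + 22 + 20 + 16 + 13 + 9 + 12 + 6)/8 = 15.3750
Σ_{t=1}^{6}(x_t−x̄)(x_{t+2}−x̄) = 101.4688
γ_2 = 101.4688 / 8 = 12.684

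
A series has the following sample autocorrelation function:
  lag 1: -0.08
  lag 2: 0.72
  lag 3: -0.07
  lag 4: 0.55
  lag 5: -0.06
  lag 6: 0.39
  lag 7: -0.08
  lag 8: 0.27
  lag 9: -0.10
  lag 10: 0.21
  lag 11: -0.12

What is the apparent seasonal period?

The largest autocorrelation is r_2 = 0.72, with weaker echoes at lags 4 (0.55), 6 (0.39), 8 (0.27) and 10 (0.21); the remaining lags stay at or below -0.06.
The dominant spike at lag 2 indicates a seasonal period of 2.

2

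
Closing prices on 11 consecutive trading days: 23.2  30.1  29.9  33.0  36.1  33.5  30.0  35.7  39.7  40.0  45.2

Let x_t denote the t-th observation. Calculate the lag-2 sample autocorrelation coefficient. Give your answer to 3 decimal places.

0.224

Mean x̄ = (23.2 + 30.1 + 29.9 + 33.0 + 36.1 + 33.5 + 30.0 + 35.7 + 39.7 + 40.0 + 45.2)/11 = 34.2182
Numerator Σ_{t=1}^{9}(x_t−x̄)(x_{t+2}−x̄) = 81.9866
Denominator Σ(x_t−x̄)² = 366.6164
r_2 = 81.9866 / 366.6164 = 0.224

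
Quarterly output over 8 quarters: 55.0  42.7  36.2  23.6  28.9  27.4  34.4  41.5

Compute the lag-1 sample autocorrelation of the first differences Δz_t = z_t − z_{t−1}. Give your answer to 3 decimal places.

0.234

First differences Δz: -12.3, -6.5, -12.6, 5.3, -1.5, 7.0, 7.1
Mean of differences = -1.9286
Numerator Σ(Δz_t−Δz̄)(Δz_{t+1}−Δz̄) = 106.5935
Denominator Σ(Δz_t−Δz̄)² = 456.0143
r_1(Δz) = 106.5935 / 456.0143 = 0.234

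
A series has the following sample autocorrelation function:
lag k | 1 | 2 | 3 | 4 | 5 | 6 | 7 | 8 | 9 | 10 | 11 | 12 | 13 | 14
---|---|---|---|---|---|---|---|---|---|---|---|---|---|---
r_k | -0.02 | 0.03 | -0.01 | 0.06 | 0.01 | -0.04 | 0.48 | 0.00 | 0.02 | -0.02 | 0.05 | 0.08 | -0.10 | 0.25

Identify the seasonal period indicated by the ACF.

The largest autocorrelation is r_7 = 0.48, with a weaker echo at lag 14 (0.25); the remaining lags stay at or below 0.08.
The dominant spike at lag 7 indicates a seasonal period of 7.

7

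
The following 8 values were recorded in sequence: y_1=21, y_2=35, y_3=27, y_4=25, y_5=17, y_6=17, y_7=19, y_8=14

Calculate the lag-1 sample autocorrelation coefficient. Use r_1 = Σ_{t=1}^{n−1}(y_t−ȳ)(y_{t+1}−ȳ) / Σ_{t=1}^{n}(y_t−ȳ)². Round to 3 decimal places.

Mean ȳ = (21 + 35 + 27 + 25 + 17 + 17 + 19 + 14)/8 = 21.8750
Deviations from mean: -0.8750, 13.1250, 5.1250, 3.1250, -4.8750, -4.8750, -2.8750, -7.8750
Σ(y_t−ȳ)(y_{t+1}−ȳ) = (-11.4844) + (67.2656) + (16.0156) + (-15.2344) + (23.7656) + (14.0156) + (22.6406) = 116.9844
Denominator Σ(y_t−ȳ)² = 326.8750
r_1 = 116.9844 / 326.8750 = 0.358

0.358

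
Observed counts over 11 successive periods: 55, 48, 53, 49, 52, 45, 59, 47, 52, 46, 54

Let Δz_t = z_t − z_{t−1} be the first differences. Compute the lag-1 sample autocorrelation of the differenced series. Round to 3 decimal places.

First differences Δz: -7, 5, -4, 3, -7, 14, -12, 5, -6, 8
Mean of differences = -0.1000
Numerator Σ(Δz_t−Δz̄)(Δz_{t+1}−Δz̄) = -492.2100
Denominator Σ(Δz_t−Δz̄)² = 612.9000
r_1(Δz) = -492.2100 / 612.9000 = -0.803

-0.803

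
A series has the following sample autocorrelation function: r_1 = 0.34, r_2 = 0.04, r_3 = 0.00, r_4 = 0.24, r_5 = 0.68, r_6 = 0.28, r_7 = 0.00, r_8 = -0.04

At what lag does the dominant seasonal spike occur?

5

The largest autocorrelation is r_5 = 0.68; the remaining lags stay at or below 0.34. The elevated value at lag 1 (0.34), dropping to 0.04 at lag 2, reflects decaying short-term dependence rather than seasonality.
The dominant spike at lag 5 indicates a seasonal period of 5.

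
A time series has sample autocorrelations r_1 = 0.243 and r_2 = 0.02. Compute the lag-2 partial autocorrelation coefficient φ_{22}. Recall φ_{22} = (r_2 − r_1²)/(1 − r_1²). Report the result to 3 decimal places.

-0.041

φ_{22} = (r_2 − r_1²) / (1 − r_1²)
r_1² = (0.243)² = 0.059049
Numerator = 0.02 − 0.0590 = -0.0390; denominator = 1 − 0.0590 = 0.9410
φ_{22} = -0.0390 / 0.9410 = -0.041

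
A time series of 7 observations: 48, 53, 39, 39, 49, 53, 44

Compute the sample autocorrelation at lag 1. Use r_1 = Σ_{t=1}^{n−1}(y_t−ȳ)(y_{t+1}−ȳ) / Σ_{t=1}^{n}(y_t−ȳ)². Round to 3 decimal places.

-0.007

Mean ȳ = (48 + 53 + 39 + 39 + 49 + 53 + 44)/7 = 46.4286
Deviations from mean: 1.5714, 6.5714, -7.4286, -7.4286, 2.5714, 6.5714, -2.4286
Numerator Σ_{t=1}^{6}(y_t−ȳ)(y_{t+1}−ȳ) = -1.4694
Denominator Σ(y_t−ȳ)² = 211.7143
r_1 = -1.4694 / 211.7143 = -0.007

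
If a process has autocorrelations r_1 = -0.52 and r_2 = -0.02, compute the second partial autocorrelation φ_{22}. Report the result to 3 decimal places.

-0.398

φ_{22} = (r_2 − r_1²) / (1 − r_1²)
r_1² = (-0.52)² = 0.2704
Numerator = -0.02 − 0.2704 = -0.2904; denominator = 1 − 0.2704 = 0.7296
φ_{22} = -0.2904 / 0.7296 = -0.398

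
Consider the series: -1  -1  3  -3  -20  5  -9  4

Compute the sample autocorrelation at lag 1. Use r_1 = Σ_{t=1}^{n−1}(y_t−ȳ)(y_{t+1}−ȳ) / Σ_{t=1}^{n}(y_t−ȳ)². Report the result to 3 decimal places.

-0.433

Mean ȳ = (-1 − 1 + 3 − 3 − 20 + 5 − 9 + 4)/8 = -2.7500
Deviations from mean: 1.7500, 1.7500, 5.7500, -0.2500, -17.2500, 7.7500, -6.2500, 6.7500
Σ(y_t−ȳ)(y_{t+1}−ȳ) = (3.0625) + (10.0625) + (-1.4375) + (4.3125) + (-133.6875) + (-48.4375) + (-42.1875) = -208.3125
Denominator Σ(y_t−ȳ)² = 481.5000
r_1 = -208.3125 / 481.5000 = -0.433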